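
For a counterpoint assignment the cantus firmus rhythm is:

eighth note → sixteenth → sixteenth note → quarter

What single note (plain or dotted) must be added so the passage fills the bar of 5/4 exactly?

The bar of 5/4 = 20 sixteenth notes.
Each duration in sixteenth notes: eighth note = 2; sixteenth = 1; sixteenth note = 1; quarter = 4.
Altogether 2 + 1 + 1 + 4 = 8.
Remaining: 20 − 8 = 12 sixteenth notes, which is a dotted half note.

dotted half note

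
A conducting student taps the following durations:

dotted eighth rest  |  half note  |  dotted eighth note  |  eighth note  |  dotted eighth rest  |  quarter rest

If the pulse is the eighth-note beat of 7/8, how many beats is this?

One eighth-note beat = 2 sixteenth notes.
In sixteenth notes: dotted eighth rest = 3; half note = 8; dotted eighth note = 3; eighth note = 2; dotted eighth rest = 3; quarter rest = 4.
Adding: 3 + 8 + 3 + 2 + 3 + 4 = 23.
23 ÷ 2 = 11.5 beats.

11.5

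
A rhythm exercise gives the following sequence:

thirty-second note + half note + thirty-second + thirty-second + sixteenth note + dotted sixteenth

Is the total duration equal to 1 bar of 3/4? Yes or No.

Yes

One bar of 3/4 = 24 thirty-second notes.
In thirty-second notes: thirty-second note = 1; half note = 16; thirty-second = 1; thirty-second = 1; sixteenth note = 2; dotted sixteenth = 3.
Sum: 1 + 16 + 1 + 1 + 2 + 3 = 24.
24 equals 24, so the answer is Yes.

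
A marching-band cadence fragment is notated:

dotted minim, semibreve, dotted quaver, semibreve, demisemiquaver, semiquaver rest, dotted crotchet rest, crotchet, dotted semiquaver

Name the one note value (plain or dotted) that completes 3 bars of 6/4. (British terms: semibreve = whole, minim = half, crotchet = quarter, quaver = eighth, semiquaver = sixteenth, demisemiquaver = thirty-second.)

3 bars of 6/4 = 144 thirty-second notes.
Working in thirty-second notes: dotted minim = 24; semibreve = 32; dotted quaver = 6; semibreve = 32; demisemiquaver = 1; semiquaver rest = 2; dotted crotchet rest = 12; crotchet = 8; dotted semiquaver = 3.
Altogether 24 + 32 + 6 + 32 + 1 + 2 + 12 + 8 + 3 = 120.
Remaining: 144 − 120 = 24 thirty-second notes, which is a dotted half note.

dotted half note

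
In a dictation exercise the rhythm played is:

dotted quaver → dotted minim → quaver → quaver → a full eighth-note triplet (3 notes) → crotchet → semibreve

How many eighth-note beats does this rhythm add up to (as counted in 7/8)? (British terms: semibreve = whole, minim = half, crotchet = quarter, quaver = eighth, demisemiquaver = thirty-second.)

21.5

One eighth-note beat = 2 sixteenth notes.
In sixteenth notes: dotted quaver = 3; dotted minim = 12; quaver = 2; quaver = 2; a full eighth-note triplet (3 notes) (three triplet eighths span one quarter) = 4; crotchet = 4; semibreve = 16.
Total: 3 + 12 + 2 + 2 + 4 + 4 + 16 = 43.
43 ÷ 2 = 21.5 beats.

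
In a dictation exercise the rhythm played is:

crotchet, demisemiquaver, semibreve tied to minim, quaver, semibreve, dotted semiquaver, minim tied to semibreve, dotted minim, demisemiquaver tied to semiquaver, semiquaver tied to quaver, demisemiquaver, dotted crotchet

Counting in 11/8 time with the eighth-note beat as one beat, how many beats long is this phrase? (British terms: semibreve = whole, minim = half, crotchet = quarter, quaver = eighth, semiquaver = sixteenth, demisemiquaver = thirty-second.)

One eighth-note beat = 4 thirty-second notes.
In thirty-second notes: crotchet = 8; demisemiquaver = 1; semibreve tied to minim (semibreve + minim) = 48; quaver = 4; semibreve = 32; dotted semiquaver = 3; minim tied to semibreve (minim + semibreve) = 48; dotted minim = 24; demisemiquaver tied to semiquaver (demisemiquaver + semiquaver) = 3; semiquaver tied to quaver (semiquaver + quaver) = 6; demisemiquaver = 1; dotted crotchet = 12.
Altogether 8 + 1 + 48 + 4 + 32 + 3 + 48 + 24 + 3 + 6 + 1 + 12 = 190.
190 ÷ 4 = 47.5 beats.

47.5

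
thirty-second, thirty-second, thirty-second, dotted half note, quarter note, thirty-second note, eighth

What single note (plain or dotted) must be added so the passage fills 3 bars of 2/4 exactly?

3 bars of 2/4 = 48 thirty-second notes.
Convert each value to thirty-second notes: thirty-second = 1; thirty-second = 1; thirty-second = 1; dotted half note = 24; quarter note = 8; thirty-second note = 1; eighth = 4.
Sum: 1 + 1 + 1 + 24 + 8 + 1 + 4 = 40.
Remaining: 48 − 40 = 8 thirty-second notes, which is a quarter note.

quarter note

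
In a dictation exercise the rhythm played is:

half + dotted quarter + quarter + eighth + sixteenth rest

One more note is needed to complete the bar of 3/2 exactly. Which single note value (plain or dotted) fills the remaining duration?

The bar of 3/2 = 24 sixteenth notes.
Express everything in sixteenth notes: half = 8; dotted quarter = 6; quarter = 4; eighth = 2; sixteenth rest = 1.
Total: 8 + 6 + 4 + 2 + 1 = 21.
Remaining: 24 − 21 = 3 sixteenth notes, which is a dotted eighth note.

dotted eighth note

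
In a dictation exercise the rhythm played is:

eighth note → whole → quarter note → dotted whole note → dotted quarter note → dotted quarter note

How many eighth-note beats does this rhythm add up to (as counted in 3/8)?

29

One eighth-note beat = 2 sixteenth notes.
Convert each value to sixteenth notes: eighth note = 2; whole = 16; quarter note = 4; dotted whole note = 24; dotted quarter note = 6; dotted quarter note = 6.
Sum: 2 + 16 + 4 + 24 + 6 + 6 = 58.
58 ÷ 2 = 29 beats.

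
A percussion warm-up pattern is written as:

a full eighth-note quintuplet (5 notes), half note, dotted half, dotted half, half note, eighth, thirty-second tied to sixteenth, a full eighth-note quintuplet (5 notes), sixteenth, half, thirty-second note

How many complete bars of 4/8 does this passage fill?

8

One bar of 4/8 = 16 thirty-second notes.
Working in thirty-second notes: a full eighth-note quintuplet (5 notes) (five quintuplet eighths span one half) = 16; half note = 16; dotted half = 24; dotted half = 24; half note = 16; eighth = 4; thirty-second tied to sixteenth (thirty-second + sixteenth) = 3; a full eighth-note quintuplet (5 notes) (five quintuplet eighths span one half) = 16; sixteenth = 2; half = 16; thirty-second note = 1.
Adding: 16 + 16 + 24 + 24 + 16 + 4 + 3 + 16 + 2 + 16 + 1 = 138.
138 ÷ 16 = 8 complete bars with 10 left over.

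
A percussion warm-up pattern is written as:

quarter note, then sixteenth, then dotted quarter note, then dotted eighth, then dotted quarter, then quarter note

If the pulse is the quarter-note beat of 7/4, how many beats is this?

6

One quarter-note beat = 4 sixteenth notes.
Express everything in sixteenth notes: quarter note = 4; sixteenth = 1; dotted quarter note = 6; dotted eighth = 3; dotted quarter = 6; quarter note = 4.
Adding: 4 + 1 + 6 + 3 + 6 + 4 = 24.
24 ÷ 4 = 6 beats.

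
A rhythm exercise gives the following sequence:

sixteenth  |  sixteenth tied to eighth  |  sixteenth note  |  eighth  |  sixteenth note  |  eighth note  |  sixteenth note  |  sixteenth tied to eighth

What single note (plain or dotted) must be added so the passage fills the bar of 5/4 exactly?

The bar of 5/4 = 20 sixteenth notes.
Each duration in sixteenth notes: sixteenth = 1; sixteenth tied to eighth (sixteenth + eighth) = 3; sixteenth note = 1; eighth = 2; sixteenth note = 1; eighth note = 2; sixteenth note = 1; sixteenth tied to eighth (sixteenth + eighth) = 3.
Adding: 1 + 3 + 1 + 2 + 1 + 2 + 1 + 3 = 14.
Remaining: 20 − 14 = 6 sixteenth notes, which is a dotted quarter note.

dotted quarter note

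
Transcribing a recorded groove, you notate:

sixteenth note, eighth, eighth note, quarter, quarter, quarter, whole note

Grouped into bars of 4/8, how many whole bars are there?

4

One bar of 4/8 = 8 sixteenth notes.
In sixteenth notes: sixteenth note = 1; eighth = 2; eighth note = 2; quarter = 4; quarter = 4; quarter = 4; whole note = 16.
Sum: 1 + 2 + 2 + 4 + 4 + 4 + 16 = 33.
33 ÷ 8 = 4 complete bars with 1 left over.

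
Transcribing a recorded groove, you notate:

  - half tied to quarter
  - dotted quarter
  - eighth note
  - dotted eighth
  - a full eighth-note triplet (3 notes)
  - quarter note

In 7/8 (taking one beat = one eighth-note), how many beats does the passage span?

One eighth-note beat = 2 sixteenth notes.
Convert each value to sixteenth notes: half tied to quarter (half + quarter) = 12; dotted quarter = 6; eighth note = 2; dotted eighth = 3; a full eighth-note triplet (3 notes) (three triplet eighths span one quarter) = 4; quarter note = 4.
Sum: 12 + 6 + 2 + 3 + 4 + 4 = 31.
31 ÷ 2 = 15.5 beats.

15.5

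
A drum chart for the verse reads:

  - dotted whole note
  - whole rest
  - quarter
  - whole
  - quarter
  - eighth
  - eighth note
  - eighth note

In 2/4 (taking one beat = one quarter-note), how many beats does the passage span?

One quarter-note beat = 2 eighth notes.
In eighth notes: dotted whole note = 12; whole rest = 8; quarter = 2; whole = 8; quarter = 2; eighth = 1; eighth note = 1; eighth note = 1.
Total: 12 + 8 + 2 + 8 + 2 + 1 + 1 + 1 = 35.
35 ÷ 2 = 17.5 beats.

17.5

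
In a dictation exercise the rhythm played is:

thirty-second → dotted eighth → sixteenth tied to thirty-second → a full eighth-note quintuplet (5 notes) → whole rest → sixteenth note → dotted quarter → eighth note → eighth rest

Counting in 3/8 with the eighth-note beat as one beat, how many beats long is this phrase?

One eighth-note beat = 4 thirty-second notes.
Convert each value to thirty-second notes: thirty-second = 1; dotted eighth = 6; sixteenth tied to thirty-second (sixteenth + thirty-second) = 3; a full eighth-note quintuplet (5 notes) (five quintuplet eighths span one half) = 16; whole rest = 32; sixteenth note = 2; dotted quarter = 12; eighth note = 4; eighth rest = 4.
Total: 1 + 6 + 3 + 16 + 32 + 2 + 12 + 4 + 4 = 80.
80 ÷ 4 = 20 beats.

20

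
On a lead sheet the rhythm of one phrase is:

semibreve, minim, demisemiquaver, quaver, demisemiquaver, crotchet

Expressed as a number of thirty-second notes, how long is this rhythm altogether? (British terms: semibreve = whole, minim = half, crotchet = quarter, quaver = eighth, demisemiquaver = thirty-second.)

Working in thirty-second notes: semibreve = 32; minim = 16; demisemiquaver = 1; quaver = 4; demisemiquaver = 1; crotchet = 8.
Altogether 32 + 16 + 1 + 4 + 1 + 8 = 62 thirty-second notes.

62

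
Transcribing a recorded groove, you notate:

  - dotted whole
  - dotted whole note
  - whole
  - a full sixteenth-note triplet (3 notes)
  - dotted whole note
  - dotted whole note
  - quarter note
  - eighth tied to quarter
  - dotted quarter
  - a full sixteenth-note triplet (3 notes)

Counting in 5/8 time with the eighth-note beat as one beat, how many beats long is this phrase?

66

One eighth-note beat = 2 sixteenth notes.
Each duration in sixteenth notes: dotted whole = 24; dotted whole note = 24; whole = 16; a full sixteenth-note triplet (3 notes) (three triplet sixteenths span one eighth) = 2; dotted whole note = 24; dotted whole note = 24; quarter note = 4; eighth tied to quarter (eighth + quarter) = 6; dotted quarter = 6; a full sixteenth-note triplet (3 notes) (three triplet sixteenths span one eighth) = 2.
Altogether 24 + 24 + 16 + 2 + 24 + 24 + 4 + 6 + 6 + 2 = 132.
132 ÷ 2 = 66 beats.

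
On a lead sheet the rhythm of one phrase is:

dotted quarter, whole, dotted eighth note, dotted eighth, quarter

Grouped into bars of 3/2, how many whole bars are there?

1

One bar of 3/2 = 24 sixteenth notes.
Each duration in sixteenth notes: dotted quarter = 6; whole = 16; dotted eighth note = 3; dotted eighth = 3; quarter = 4.
Total: 6 + 16 + 3 + 3 + 4 = 32.
32 ÷ 24 = 1 complete bar with 8 left over.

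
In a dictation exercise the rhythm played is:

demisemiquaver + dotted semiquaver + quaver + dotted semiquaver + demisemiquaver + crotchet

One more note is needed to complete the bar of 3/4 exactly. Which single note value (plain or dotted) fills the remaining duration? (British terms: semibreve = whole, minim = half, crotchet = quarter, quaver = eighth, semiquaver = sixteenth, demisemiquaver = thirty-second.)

eighth note

The bar of 3/4 = 24 thirty-second notes.
Each duration in thirty-second notes: demisemiquaver = 1; dotted semiquaver = 3; quaver = 4; dotted semiquaver = 3; demisemiquaver = 1; crotchet = 8.
Total: 1 + 3 + 4 + 3 + 1 + 8 = 20.
Remaining: 24 − 20 = 4 thirty-second notes, which is a eighth note.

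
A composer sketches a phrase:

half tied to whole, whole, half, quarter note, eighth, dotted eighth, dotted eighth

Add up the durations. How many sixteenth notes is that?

Working in sixteenth notes: half tied to whole (half + whole) = 24; whole = 16; half = 8; quarter note = 4; eighth = 2; dotted eighth = 3; dotted eighth = 3.
Sum: 24 + 16 + 8 + 4 + 2 + 3 + 3 = 60 sixteenth notes.

60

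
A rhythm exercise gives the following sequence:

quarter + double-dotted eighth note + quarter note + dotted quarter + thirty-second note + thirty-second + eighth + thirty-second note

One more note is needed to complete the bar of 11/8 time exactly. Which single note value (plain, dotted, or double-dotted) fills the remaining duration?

The bar of 11/8 = 44 thirty-second notes.
Working in thirty-second notes: quarter = 8; double-dotted eighth note = 7; quarter note = 8; dotted quarter = 12; thirty-second note = 1; thirty-second = 1; eighth = 4; thirty-second note = 1.
Adding: 8 + 7 + 8 + 12 + 1 + 1 + 4 + 1 = 42.
Remaining: 44 − 42 = 2 thirty-second notes, which is a sixteenth note.

sixteenth note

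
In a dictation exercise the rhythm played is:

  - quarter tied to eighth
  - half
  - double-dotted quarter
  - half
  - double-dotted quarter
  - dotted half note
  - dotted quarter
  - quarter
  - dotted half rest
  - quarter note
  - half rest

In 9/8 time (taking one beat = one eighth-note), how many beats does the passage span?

One eighth-note beat = 2 sixteenth notes.
Express everything in sixteenth notes: quarter tied to eighth (quarter + eighth) = 6; half = 8; double-dotted quarter = 7; half = 8; double-dotted quarter = 7; dotted half note = 12; dotted quarter = 6; quarter = 4; dotted half rest = 12; quarter note = 4; half rest = 8.
Altogether 6 + 8 + 7 + 8 + 7 + 12 + 6 + 4 + 12 + 4 + 8 = 82.
82 ÷ 2 = 41 beats.

41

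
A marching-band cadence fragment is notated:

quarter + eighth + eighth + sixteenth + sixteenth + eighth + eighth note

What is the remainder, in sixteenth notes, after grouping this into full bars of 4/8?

6

One bar of 4/8 = 8 sixteenth notes.
Each duration in sixteenth notes: quarter = 4; eighth = 2; eighth = 2; sixteenth = 1; sixteenth = 1; eighth = 2; eighth note = 2.
Adding: 4 + 2 + 2 + 1 + 1 + 2 + 2 = 14.
14 ÷ 8 = 1 complete bar with 6 sixteenth notes remaining.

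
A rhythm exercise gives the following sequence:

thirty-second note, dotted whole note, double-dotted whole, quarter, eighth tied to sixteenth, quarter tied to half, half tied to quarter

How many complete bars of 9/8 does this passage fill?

4

One bar of 9/8 = 36 thirty-second notes.
Each duration in thirty-second notes: thirty-second note = 1; dotted whole note = 48; double-dotted whole = 56; quarter = 8; eighth tied to sixteenth (eighth + sixteenth) = 6; quarter tied to half (quarter + half) = 24; half tied to quarter (half + quarter) = 24.
Adding: 1 + 48 + 56 + 8 + 6 + 24 + 24 = 167.
167 ÷ 36 = 4 complete bars with 23 left over.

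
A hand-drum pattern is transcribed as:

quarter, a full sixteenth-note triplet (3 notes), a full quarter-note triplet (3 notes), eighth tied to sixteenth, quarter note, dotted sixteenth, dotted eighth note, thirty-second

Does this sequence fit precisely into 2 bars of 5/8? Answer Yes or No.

One bar of 5/8 = 20 thirty-second notes, so 2 bars = 40.
Each duration in thirty-second notes: quarter = 8; a full sixteenth-note triplet (3 notes) (three triplet sixteenths span one eighth) = 4; a full quarter-note triplet (3 notes) (three triplet quarters span one half) = 16; eighth tied to sixteenth (eighth + sixteenth) = 6; quarter note = 8; dotted sixteenth = 3; dotted eighth note = 6; thirty-second = 1.
Total: 8 + 4 + 16 + 6 + 8 + 3 + 6 + 1 = 52.
52 exceeds 40, so the answer is No.

No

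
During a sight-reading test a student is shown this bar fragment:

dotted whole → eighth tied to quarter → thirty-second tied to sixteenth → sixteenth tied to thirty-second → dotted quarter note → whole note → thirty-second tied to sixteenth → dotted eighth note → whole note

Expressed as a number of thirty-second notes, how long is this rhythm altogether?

Each duration in thirty-second notes: dotted whole = 48; eighth tied to quarter (eighth + quarter) = 12; thirty-second tied to sixteenth (thirty-second + sixteenth) = 3; sixteenth tied to thirty-second (sixteenth + thirty-second) = 3; dotted quarter note = 12; whole note = 32; thirty-second tied to sixteenth (thirty-second + sixteenth) = 3; dotted eighth note = 6; whole note = 32.
Total: 48 + 12 + 3 + 3 + 12 + 32 + 3 + 6 + 32 = 151 thirty-second notes.

151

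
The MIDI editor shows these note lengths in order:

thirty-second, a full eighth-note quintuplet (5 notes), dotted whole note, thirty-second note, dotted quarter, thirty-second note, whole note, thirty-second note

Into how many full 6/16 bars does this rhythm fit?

One bar of 6/16 = 12 thirty-second notes.
Each duration in thirty-second notes: thirty-second = 1; a full eighth-note quintuplet (5 notes) (five quintuplet eighths span one half) = 16; dotted whole note = 48; thirty-second note = 1; dotted quarter = 12; thirty-second note = 1; whole note = 32; thirty-second note = 1.
Total: 1 + 16 + 48 + 1 + 12 + 1 + 32 + 1 = 112.
112 ÷ 12 = 9 complete bars with 4 left over.

9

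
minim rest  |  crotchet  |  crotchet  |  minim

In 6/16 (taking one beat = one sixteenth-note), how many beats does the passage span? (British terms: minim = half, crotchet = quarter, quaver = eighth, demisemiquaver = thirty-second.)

24

One sixteenth-note beat = 2 thirty-second notes.
Express everything in thirty-second notes: minim rest = 16; crotchet = 8; crotchet = 8; minim = 16.
Altogether 16 + 8 + 8 + 16 = 48.
48 ÷ 2 = 24 beats.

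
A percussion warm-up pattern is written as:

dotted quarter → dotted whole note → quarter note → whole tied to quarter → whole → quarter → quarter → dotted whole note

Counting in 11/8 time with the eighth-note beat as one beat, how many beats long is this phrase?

51

One eighth-note beat = 2 sixteenth notes.
Convert each value to sixteenth notes: dotted quarter = 6; dotted whole note = 24; quarter note = 4; whole tied to quarter (whole + quarter) = 20; whole = 16; quarter = 4; quarter = 4; dotted whole note = 24.
Total: 6 + 24 + 4 + 20 + 16 + 4 + 4 + 24 = 102.
102 ÷ 2 = 51 beats.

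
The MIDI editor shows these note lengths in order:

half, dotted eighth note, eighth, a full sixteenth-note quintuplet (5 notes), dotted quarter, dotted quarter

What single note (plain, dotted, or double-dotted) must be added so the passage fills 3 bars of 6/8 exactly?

3 bars of 6/8 = 36 sixteenth notes.
Express everything in sixteenth notes: half = 8; dotted eighth note = 3; eighth = 2; a full sixteenth-note quintuplet (5 notes) (five quintuplet sixteenths span one quarter) = 4; dotted quarter = 6; dotted quarter = 6.
Altogether 8 + 3 + 2 + 4 + 6 + 6 = 29.
Remaining: 36 − 29 = 7 sixteenth notes, which is a double-dotted quarter note.

double-dotted quarter note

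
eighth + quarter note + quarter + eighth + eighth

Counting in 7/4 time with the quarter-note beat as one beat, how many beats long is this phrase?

One quarter-note beat = 2 eighth notes.
Express everything in eighth notes: eighth = 1; quarter note = 2; quarter = 2; eighth = 1; eighth = 1.
Adding: 1 + 2 + 2 + 1 + 1 = 7.
7 ÷ 2 = 3.5 beats.

3.5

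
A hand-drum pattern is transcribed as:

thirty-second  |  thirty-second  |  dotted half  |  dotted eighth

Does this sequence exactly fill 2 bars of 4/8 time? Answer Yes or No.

One bar of 4/8 = 16 thirty-second notes, so 2 bars = 32.
Working in thirty-second notes: thirty-second = 1; thirty-second = 1; dotted half = 24; dotted eighth = 6.
Total: 1 + 1 + 24 + 6 = 32.
32 equals 32, so the answer is Yes.

Yes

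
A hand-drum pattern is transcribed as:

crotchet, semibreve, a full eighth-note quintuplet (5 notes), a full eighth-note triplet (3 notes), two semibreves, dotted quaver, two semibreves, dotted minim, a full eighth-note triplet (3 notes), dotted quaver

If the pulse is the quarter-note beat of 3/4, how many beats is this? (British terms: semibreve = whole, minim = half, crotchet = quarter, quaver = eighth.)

29.5

One quarter-note beat = 4 sixteenth notes.
In sixteenth notes: crotchet = 4; semibreve = 16; a full eighth-note quintuplet (5 notes) (five quintuplet eighths span one half) = 8; a full eighth-note triplet (3 notes) (three triplet eighths span one quarter) = 4; semibreve = 16; semibreve = 16; dotted quaver = 3; semibreve = 16; semibreve = 16; dotted minim = 12; a full eighth-note triplet (3 notes) (three triplet eighths span one quarter) = 4; dotted quaver = 3.
Sum: 4 + 16 + 8 + 4 + 16 + 16 + 3 + 16 + 16 + 12 + 4 + 3 = 118.
118 ÷ 4 = 29.5 beats.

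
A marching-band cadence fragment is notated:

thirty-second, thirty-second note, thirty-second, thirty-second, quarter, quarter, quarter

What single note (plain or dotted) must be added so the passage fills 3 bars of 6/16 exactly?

quarter note

3 bars of 6/16 = 36 thirty-second notes.
Convert each value to thirty-second notes: thirty-second = 1; thirty-second note = 1; thirty-second = 1; thirty-second = 1; quarter = 8; quarter = 8; quarter = 8.
Sum: 1 + 1 + 1 + 1 + 8 + 8 + 8 = 28.
Remaining: 36 − 28 = 8 thirty-second notes, which is a quarter note.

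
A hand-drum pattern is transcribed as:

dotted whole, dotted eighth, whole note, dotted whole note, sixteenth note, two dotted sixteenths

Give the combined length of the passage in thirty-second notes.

In thirty-second notes: dotted whole = 48; dotted eighth = 6; whole note = 32; dotted whole note = 48; sixteenth note = 2; dotted sixteenth = 3; dotted sixteenth = 3.
Sum: 48 + 6 + 32 + 48 + 2 + 3 + 3 = 142 thirty-second notes.

142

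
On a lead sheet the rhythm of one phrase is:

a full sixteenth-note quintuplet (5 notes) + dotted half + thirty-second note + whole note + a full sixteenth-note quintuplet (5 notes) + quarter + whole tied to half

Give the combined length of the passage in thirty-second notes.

In thirty-second notes: a full sixteenth-note quintuplet (5 notes) (five quintuplet sixteenths span one quarter) = 8; dotted half = 24; thirty-second note = 1; whole note = 32; a full sixteenth-note quintuplet (5 notes) (five quintuplet sixteenths span one quarter) = 8; quarter = 8; whole tied to half (whole + half) = 48.
Total: 8 + 24 + 1 + 32 + 8 + 8 + 48 = 129 thirty-second notes.

129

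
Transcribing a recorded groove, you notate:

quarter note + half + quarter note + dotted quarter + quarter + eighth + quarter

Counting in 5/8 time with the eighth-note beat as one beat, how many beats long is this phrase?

One eighth-note beat = 2 sixteenth notes.
Convert each value to sixteenth notes: quarter note = 4; half = 8; quarter note = 4; dotted quarter = 6; quarter = 4; eighth = 2; quarter = 4.
Adding: 4 + 8 + 4 + 6 + 4 + 2 + 4 = 32.
32 ÷ 2 = 16 beats.

16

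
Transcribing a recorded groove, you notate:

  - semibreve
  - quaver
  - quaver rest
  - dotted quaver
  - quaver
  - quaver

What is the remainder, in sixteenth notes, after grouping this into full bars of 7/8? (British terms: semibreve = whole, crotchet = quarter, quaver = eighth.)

13

One bar of 7/8 = 14 sixteenth notes.
Working in sixteenth notes: semibreve = 16; quaver = 2; quaver rest = 2; dotted quaver = 3; quaver = 2; quaver = 2.
Total: 16 + 2 + 2 + 3 + 2 + 2 = 27.
27 ÷ 14 = 1 complete bar with 13 sixteenth notes remaining.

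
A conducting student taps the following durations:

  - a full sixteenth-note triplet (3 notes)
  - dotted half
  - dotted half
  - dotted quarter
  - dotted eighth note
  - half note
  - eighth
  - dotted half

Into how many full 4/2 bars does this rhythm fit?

One bar of 4/2 = 32 sixteenth notes.
In sixteenth notes: a full sixteenth-note triplet (3 notes) (three triplet sixteenths span one eighth) = 2; dotted half = 12; dotted half = 12; dotted quarter = 6; dotted eighth note = 3; half note = 8; eighth = 2; dotted half = 12.
Total: 2 + 12 + 12 + 6 + 3 + 8 + 2 + 12 = 57.
57 ÷ 32 = 1 complete bar with 25 left over.

1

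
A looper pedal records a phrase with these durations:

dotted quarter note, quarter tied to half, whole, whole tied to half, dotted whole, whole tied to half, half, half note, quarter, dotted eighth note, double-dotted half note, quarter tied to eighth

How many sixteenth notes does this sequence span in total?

Express everything in sixteenth notes: dotted quarter note = 6; quarter tied to half (quarter + half) = 12; whole = 16; whole tied to half (whole + half) = 24; dotted whole = 24; whole tied to half (whole + half) = 24; half = 8; half note = 8; quarter = 4; dotted eighth note = 3; double-dotted half note = 14; quarter tied to eighth (quarter + eighth) = 6.
Adding: 6 + 12 + 16 + 24 + 24 + 24 + 8 + 8 + 4 + 3 + 14 + 6 = 149 sixteenth notes.

149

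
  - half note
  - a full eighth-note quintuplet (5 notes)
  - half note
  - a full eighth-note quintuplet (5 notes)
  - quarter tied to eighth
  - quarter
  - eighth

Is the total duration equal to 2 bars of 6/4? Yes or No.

One bar of 6/4 = 12 eighth notes, so 2 bars = 24.
Working in eighth notes: half note = 4; a full eighth-note quintuplet (5 notes) (five quintuplet eighths span one half) = 4; half note = 4; a full eighth-note quintuplet (5 notes) (five quintuplet eighths span one half) = 4; quarter tied to eighth (quarter + eighth) = 3; quarter = 2; eighth = 1.
Adding: 4 + 4 + 4 + 4 + 3 + 2 + 1 = 22.
22 falls short of 24, so the answer is No.

No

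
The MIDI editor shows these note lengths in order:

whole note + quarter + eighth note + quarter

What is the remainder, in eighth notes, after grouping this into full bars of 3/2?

One bar of 3/2 = 12 eighth notes.
Each duration in eighth notes: whole note = 8; quarter = 2; eighth note = 1; quarter = 2.
Adding: 8 + 2 + 1 + 2 = 13.
13 ÷ 12 = 1 complete bar with 1 eighth note remaining.

1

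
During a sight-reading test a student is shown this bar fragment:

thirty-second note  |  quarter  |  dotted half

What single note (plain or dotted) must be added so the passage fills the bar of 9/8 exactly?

The bar of 9/8 = 36 thirty-second notes.
Each duration in thirty-second notes: thirty-second note = 1; quarter = 8; dotted half = 24.
Sum: 1 + 8 + 24 = 33.
Remaining: 36 − 33 = 3 thirty-second notes, which is a dotted sixteenth note.

dotted sixteenth note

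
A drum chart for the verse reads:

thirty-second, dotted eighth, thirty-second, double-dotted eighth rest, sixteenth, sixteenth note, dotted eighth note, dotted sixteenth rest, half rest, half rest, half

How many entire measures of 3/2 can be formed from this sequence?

One bar of 3/2 = 48 thirty-second notes.
Express everything in thirty-second notes: thirty-second = 1; dotted eighth = 6; thirty-second = 1; double-dotted eighth rest = 7; sixteenth = 2; sixteenth note = 2; dotted eighth note = 6; dotted sixteenth rest = 3; half rest = 16; half rest = 16; half = 16.
Altogether 1 + 6 + 1 + 7 + 2 + 2 + 6 + 3 + 16 + 16 + 16 = 76.
76 ÷ 48 = 1 complete bar with 28 left over.

1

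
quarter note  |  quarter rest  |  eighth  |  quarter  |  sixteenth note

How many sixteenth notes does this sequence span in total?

Express everything in sixteenth notes: quarter note = 4; quarter rest = 4; eighth = 2; quarter = 4; sixteenth note = 1.
Adding: 4 + 4 + 2 + 4 + 1 = 15 sixteenth notes.

15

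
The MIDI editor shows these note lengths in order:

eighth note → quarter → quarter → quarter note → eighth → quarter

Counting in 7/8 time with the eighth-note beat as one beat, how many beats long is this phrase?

One eighth-note beat = 2 sixteenth notes.
Convert each value to sixteenth notes: eighth note = 2; quarter = 4; quarter = 4; quarter note = 4; eighth = 2; quarter = 4.
Adding: 2 + 4 + 4 + 4 + 2 + 4 = 20.
20 ÷ 2 = 10 beats.

10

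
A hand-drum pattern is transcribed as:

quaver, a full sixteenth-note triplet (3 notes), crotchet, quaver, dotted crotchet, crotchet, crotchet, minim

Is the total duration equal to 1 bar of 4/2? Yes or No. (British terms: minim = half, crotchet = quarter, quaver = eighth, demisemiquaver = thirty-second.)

One bar of 4/2 = 16 eighth notes.
Each duration in eighth notes: quaver = 1; a full sixteenth-note triplet (3 notes) (three triplet sixteenths span one eighth) = 1; crotchet = 2; quaver = 1; dotted crotchet = 3; crotchet = 2; crotchet = 2; minim = 4.
Sum: 1 + 1 + 2 + 1 + 3 + 2 + 2 + 4 = 16.
16 equals 16, so the answer is Yes.

Yes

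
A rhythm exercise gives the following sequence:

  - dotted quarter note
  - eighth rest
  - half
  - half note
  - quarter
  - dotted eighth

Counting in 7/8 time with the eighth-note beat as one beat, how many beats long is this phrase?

One eighth-note beat = 2 sixteenth notes.
Each duration in sixteenth notes: dotted quarter note = 6; eighth rest = 2; half = 8; half note = 8; quarter = 4; dotted eighth = 3.
Altogether 6 + 2 + 8 + 8 + 4 + 3 = 31.
31 ÷ 2 = 15.5 beats.

15.5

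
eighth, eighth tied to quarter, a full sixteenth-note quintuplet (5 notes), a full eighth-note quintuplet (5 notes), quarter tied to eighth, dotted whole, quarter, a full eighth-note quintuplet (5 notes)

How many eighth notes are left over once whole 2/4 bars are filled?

3

One bar of 2/4 = 4 eighth notes.
Each duration in eighth notes: eighth = 1; eighth tied to quarter (eighth + quarter) = 3; a full sixteenth-note quintuplet (5 notes) (five quintuplet sixteenths span one quarter) = 2; a full eighth-note quintuplet (5 notes) (five quintuplet eighths span one half) = 4; quarter tied to eighth (quarter + eighth) = 3; dotted whole = 12; quarter = 2; a full eighth-note quintuplet (5 notes) (five quintuplet eighths span one half) = 4.
Total: 1 + 3 + 2 + 4 + 3 + 12 + 2 + 4 = 31.
31 ÷ 4 = 7 complete bars with 3 eighth notes remaining.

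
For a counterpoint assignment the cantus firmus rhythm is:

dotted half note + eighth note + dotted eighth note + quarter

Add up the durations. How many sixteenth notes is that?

In sixteenth notes: dotted half note = 12; eighth note = 2; dotted eighth note = 3; quarter = 4.
Sum: 12 + 2 + 3 + 4 = 21 sixteenth notes.

21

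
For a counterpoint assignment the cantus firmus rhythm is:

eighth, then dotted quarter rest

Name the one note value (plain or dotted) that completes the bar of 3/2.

whole note

The bar of 3/2 = 12 eighth notes.
Each duration in eighth notes: eighth = 1; dotted quarter rest = 3.
Altogether 1 + 3 = 4.
Remaining: 12 − 4 = 8 eighth notes, which is a whole note.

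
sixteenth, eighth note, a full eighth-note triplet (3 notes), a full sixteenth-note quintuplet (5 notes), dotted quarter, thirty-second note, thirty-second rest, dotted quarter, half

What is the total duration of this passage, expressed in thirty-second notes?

Convert each value to thirty-second notes: sixteenth = 2; eighth note = 4; a full eighth-note triplet (3 notes) (three triplet eighths span one quarter) = 8; a full sixteenth-note quintuplet (5 notes) (five quintuplet sixteenths span one quarter) = 8; dotted quarter = 12; thirty-second note = 1; thirty-second rest = 1; dotted quarter = 12; half = 16.
Sum: 2 + 4 + 8 + 8 + 12 + 1 + 1 + 12 + 16 = 64 thirty-second notes.

64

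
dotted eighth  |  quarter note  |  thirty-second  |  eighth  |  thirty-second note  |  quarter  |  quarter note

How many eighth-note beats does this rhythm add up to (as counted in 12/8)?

One eighth-note beat = 4 thirty-second notes.
Working in thirty-second notes: dotted eighth = 6; quarter note = 8; thirty-second = 1; eighth = 4; thirty-second note = 1; quarter = 8; quarter note = 8.
Sum: 6 + 8 + 1 + 4 + 1 + 8 + 8 = 36.
36 ÷ 4 = 9 beats.

9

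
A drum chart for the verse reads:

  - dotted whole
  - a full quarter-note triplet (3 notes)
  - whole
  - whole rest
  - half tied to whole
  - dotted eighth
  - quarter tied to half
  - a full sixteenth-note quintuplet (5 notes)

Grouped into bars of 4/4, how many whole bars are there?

One bar of 4/4 = 16 sixteenth notes.
Each duration in sixteenth notes: dotted whole = 24; a full quarter-note triplet (3 notes) (three triplet quarters span one half) = 8; whole = 16; whole rest = 16; half tied to whole (half + whole) = 24; dotted eighth = 3; quarter tied to half (quarter + half) = 12; a full sixteenth-note quintuplet (5 notes) (five quintuplet sixteenths span one quarter) = 4.
Altogether 24 + 8 + 16 + 16 + 24 + 3 + 12 + 4 = 107.
107 ÷ 16 = 6 complete bars with 11 left over.

6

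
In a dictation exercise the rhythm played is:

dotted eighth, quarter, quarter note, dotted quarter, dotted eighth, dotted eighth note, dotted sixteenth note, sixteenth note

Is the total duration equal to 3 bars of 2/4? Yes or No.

One bar of 2/4 = 16 thirty-second notes, so 3 bars = 48.
Each duration in thirty-second notes: dotted eighth = 6; quarter = 8; quarter note = 8; dotted quarter = 12; dotted eighth = 6; dotted eighth note = 6; dotted sixteenth note = 3; sixteenth note = 2.
Total: 6 + 8 + 8 + 12 + 6 + 6 + 3 + 2 = 51.
51 exceeds 48, so the answer is No.

No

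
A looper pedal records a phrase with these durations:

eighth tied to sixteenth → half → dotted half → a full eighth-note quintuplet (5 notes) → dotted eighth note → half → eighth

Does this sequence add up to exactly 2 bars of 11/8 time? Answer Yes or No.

Yes

One bar of 11/8 = 22 sixteenth notes, so 2 bars = 44.
Each duration in sixteenth notes: eighth tied to sixteenth (eighth + sixteenth) = 3; half = 8; dotted half = 12; a full eighth-note quintuplet (5 notes) (five quintuplet eighths span one half) = 8; dotted eighth note = 3; half = 8; eighth = 2.
Adding: 3 + 8 + 12 + 8 + 3 + 8 + 2 = 44.
44 equals 44, so the answer is Yes.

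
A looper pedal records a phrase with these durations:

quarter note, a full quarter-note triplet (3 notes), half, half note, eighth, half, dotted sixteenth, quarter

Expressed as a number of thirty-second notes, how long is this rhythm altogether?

In thirty-second notes: quarter note = 8; a full quarter-note triplet (3 notes) (three triplet quarters span one half) = 16; half = 16; half note = 16; eighth = 4; half = 16; dotted sixteenth = 3; quarter = 8.
Altogether 8 + 16 + 16 + 16 + 4 + 16 + 3 + 8 = 87 thirty-second notes.

87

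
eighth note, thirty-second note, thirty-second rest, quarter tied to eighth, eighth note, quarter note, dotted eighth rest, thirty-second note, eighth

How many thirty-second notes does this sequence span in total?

41

In thirty-second notes: eighth note = 4; thirty-second note = 1; thirty-second rest = 1; quarter tied to eighth (quarter + eighth) = 12; eighth note = 4; quarter note = 8; dotted eighth rest = 6; thirty-second note = 1; eighth = 4.
Adding: 4 + 1 + 1 + 12 + 4 + 8 + 6 + 1 + 4 = 41 thirty-second notes.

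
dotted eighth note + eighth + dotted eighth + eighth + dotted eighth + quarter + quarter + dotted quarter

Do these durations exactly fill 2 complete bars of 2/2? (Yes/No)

One bar of 2/2 = 16 sixteenth notes, so 2 bars = 32.
Express everything in sixteenth notes: dotted eighth note = 3; eighth = 2; dotted eighth = 3; eighth = 2; dotted eighth = 3; quarter = 4; quarter = 4; dotted quarter = 6.
Altogether 3 + 2 + 3 + 2 + 3 + 4 + 4 + 6 = 27.
27 falls short of 32, so the answer is No.

No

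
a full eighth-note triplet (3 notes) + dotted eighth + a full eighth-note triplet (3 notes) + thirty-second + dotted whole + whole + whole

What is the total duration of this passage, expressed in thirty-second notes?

135

Express everything in thirty-second notes: a full eighth-note triplet (3 notes) (three triplet eighths span one quarter) = 8; dotted eighth = 6; a full eighth-note triplet (3 notes) (three triplet eighths span one quarter) = 8; thirty-second = 1; dotted whole = 48; whole = 32; whole = 32.
Adding: 8 + 6 + 8 + 1 + 48 + 32 + 32 = 135 thirty-second notes.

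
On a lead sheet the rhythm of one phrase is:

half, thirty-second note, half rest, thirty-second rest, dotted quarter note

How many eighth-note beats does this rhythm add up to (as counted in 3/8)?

11.5

One eighth-note beat = 4 thirty-second notes.
Each duration in thirty-second notes: half = 16; thirty-second note = 1; half rest = 16; thirty-second rest = 1; dotted quarter note = 12.
Total: 16 + 1 + 16 + 1 + 12 = 46.
46 ÷ 4 = 11.5 beats.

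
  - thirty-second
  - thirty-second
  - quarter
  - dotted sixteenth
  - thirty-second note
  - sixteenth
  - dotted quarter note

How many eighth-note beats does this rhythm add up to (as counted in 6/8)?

One eighth-note beat = 4 thirty-second notes.
Working in thirty-second notes: thirty-second = 1; thirty-second = 1; quarter = 8; dotted sixteenth = 3; thirty-second note = 1; sixteenth = 2; dotted quarter note = 12.
Sum: 1 + 1 + 8 + 3 + 1 + 2 + 12 = 28.
28 ÷ 4 = 7 beats.

7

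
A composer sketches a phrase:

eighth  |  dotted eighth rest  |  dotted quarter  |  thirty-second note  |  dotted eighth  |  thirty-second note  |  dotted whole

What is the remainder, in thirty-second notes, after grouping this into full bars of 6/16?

One bar of 6/16 = 12 thirty-second notes.
In thirty-second notes: eighth = 4; dotted eighth rest = 6; dotted quarter = 12; thirty-second note = 1; dotted eighth = 6; thirty-second note = 1; dotted whole = 48.
Sum: 4 + 6 + 12 + 1 + 6 + 1 + 48 = 78.
78 ÷ 12 = 6 complete bars with 6 thirty-second notes remaining.

6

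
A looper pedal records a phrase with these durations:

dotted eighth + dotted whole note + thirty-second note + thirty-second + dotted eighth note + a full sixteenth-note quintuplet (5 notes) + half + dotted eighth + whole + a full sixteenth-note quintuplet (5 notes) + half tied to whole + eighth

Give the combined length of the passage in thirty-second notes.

184

Working in thirty-second notes: dotted eighth = 6; dotted whole note = 48; thirty-second note = 1; thirty-second = 1; dotted eighth note = 6; a full sixteenth-note quintuplet (5 notes) (five quintuplet sixteenths span one quarter) = 8; half = 16; dotted eighth = 6; whole = 32; a full sixteenth-note quintuplet (5 notes) (five quintuplet sixteenths span one quarter) = 8; half tied to whole (half + whole) = 48; eighth = 4.
Sum: 6 + 48 + 1 + 1 + 6 + 8 + 16 + 6 + 32 + 8 + 48 + 4 = 184 thirty-second notes.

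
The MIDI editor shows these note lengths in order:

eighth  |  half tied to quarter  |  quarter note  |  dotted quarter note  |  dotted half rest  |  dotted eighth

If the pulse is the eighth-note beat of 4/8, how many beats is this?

One eighth-note beat = 2 sixteenth notes.
In sixteenth notes: eighth = 2; half tied to quarter (half + quarter) = 12; quarter note = 4; dotted quarter note = 6; dotted half rest = 12; dotted eighth = 3.
Altogether 2 + 12 + 4 + 6 + 12 + 3 = 39.
39 ÷ 2 = 19.5 beats.

19.5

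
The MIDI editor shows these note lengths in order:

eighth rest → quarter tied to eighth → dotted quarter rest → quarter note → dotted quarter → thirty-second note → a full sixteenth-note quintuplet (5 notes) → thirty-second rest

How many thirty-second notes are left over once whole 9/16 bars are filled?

4

One bar of 9/16 = 18 thirty-second notes.
Convert each value to thirty-second notes: eighth rest = 4; quarter tied to eighth (quarter + eighth) = 12; dotted quarter rest = 12; quarter note = 8; dotted quarter = 12; thirty-second note = 1; a full sixteenth-note quintuplet (5 notes) (five quintuplet sixteenths span one quarter) = 8; thirty-second rest = 1.
Altogether 4 + 12 + 12 + 8 + 12 + 1 + 8 + 1 = 58.
58 ÷ 18 = 3 complete bars with 4 thirty-second notes remaining.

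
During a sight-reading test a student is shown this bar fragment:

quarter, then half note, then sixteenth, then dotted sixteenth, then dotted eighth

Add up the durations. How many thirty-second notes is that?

35

Express everything in thirty-second notes: quarter = 8; half note = 16; sixteenth = 2; dotted sixteenth = 3; dotted eighth = 6.
Total: 8 + 16 + 2 + 3 + 6 = 35 thirty-second notes.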